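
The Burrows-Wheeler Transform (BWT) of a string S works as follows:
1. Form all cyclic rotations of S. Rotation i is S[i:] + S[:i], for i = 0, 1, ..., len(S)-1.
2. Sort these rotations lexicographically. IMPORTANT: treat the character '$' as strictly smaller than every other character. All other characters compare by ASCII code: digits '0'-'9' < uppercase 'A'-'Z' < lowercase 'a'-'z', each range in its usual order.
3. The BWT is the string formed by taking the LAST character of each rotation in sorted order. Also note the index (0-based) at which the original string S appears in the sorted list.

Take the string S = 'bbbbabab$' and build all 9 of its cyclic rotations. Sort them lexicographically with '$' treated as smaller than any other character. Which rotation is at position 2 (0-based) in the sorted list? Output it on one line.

Answer: abab$bbbb

Derivation:
All 9 rotations (rotation i = S[i:]+S[:i]):
  rot[0] = bbbbabab$
  rot[1] = bbbabab$b
  rot[2] = bbabab$bb
  rot[3] = babab$bbb
  rot[4] = abab$bbbb
  rot[5] = bab$bbbba
  rot[6] = ab$bbbbab
  rot[7] = b$bbbbaba
  rot[8] = $bbbbabab
Sorted (with $ < everything):
  sorted[0] = $bbbbabab
  sorted[1] = ab$bbbbab
  sorted[2] = abab$bbbb
  sorted[3] = b$bbbbaba
  sorted[4] = bab$bbbba
  sorted[5] = babab$bbb
  sorted[6] = bbabab$bb
  sorted[7] = bbbabab$b
  sorted[8] = bbbbabab$
sorted[2] = abab$bbbb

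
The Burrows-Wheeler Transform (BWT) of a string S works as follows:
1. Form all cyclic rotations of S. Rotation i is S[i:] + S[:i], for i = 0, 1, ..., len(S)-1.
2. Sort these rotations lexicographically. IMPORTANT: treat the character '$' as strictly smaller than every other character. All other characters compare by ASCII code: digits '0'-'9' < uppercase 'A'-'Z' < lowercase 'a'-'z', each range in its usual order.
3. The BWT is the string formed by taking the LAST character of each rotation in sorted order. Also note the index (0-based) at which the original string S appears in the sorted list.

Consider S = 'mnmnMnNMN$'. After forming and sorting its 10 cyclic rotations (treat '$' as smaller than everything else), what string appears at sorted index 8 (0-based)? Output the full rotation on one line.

All 10 rotations (rotation i = S[i:]+S[:i]):
  rot[0] = mnmnMnNMN$
  rot[1] = nmnMnNMN$m
  rot[2] = mnMnNMN$mn
  rot[3] = nMnNMN$mnm
  rot[4] = MnNMN$mnmn
  rot[5] = nNMN$mnmnM
  rot[6] = NMN$mnmnMn
  rot[7] = MN$mnmnMnN
  rot[8] = N$mnmnMnNM
  rot[9] = $mnmnMnNMN
Sorted (with $ < everything):
  sorted[0] = $mnmnMnNMN
  sorted[1] = MN$mnmnMnN
  sorted[2] = MnNMN$mnmn
  sorted[3] = N$mnmnMnNM
  sorted[4] = NMN$mnmnMn
  sorted[5] = mnMnNMN$mn
  sorted[6] = mnmnMnNMN$
  sorted[7] = nMnNMN$mnm
  sorted[8] = nNMN$mnmnM
  sorted[9] = nmnMnNMN$m
sorted[8] = nNMN$mnmnM

Answer: nNMN$mnmnM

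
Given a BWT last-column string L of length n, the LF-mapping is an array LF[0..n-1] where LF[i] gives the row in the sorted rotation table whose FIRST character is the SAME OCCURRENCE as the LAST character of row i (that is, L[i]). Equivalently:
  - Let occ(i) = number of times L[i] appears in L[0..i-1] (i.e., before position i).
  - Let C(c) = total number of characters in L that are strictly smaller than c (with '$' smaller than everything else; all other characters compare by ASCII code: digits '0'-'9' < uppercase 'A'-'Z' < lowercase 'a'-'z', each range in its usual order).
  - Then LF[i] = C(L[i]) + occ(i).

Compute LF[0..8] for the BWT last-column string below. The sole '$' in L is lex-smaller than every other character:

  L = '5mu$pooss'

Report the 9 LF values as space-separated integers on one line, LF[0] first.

Answer: 1 2 8 0 5 3 4 6 7

Derivation:
Char counts: '$':1, '5':1, 'm':1, 'o':2, 'p':1, 's':2, 'u':1
C (first-col start): C('$')=0, C('5')=1, C('m')=2, C('o')=3, C('p')=5, C('s')=6, C('u')=8
L[0]='5': occ=0, LF[0]=C('5')+0=1+0=1
L[1]='m': occ=0, LF[1]=C('m')+0=2+0=2
L[2]='u': occ=0, LF[2]=C('u')+0=8+0=8
L[3]='$': occ=0, LF[3]=C('$')+0=0+0=0
L[4]='p': occ=0, LF[4]=C('p')+0=5+0=5
L[5]='o': occ=0, LF[5]=C('o')+0=3+0=3
L[6]='o': occ=1, LF[6]=C('o')+1=3+1=4
L[7]='s': occ=0, LF[7]=C('s')+0=6+0=6
L[8]='s': occ=1, LF[8]=C('s')+1=6+1=7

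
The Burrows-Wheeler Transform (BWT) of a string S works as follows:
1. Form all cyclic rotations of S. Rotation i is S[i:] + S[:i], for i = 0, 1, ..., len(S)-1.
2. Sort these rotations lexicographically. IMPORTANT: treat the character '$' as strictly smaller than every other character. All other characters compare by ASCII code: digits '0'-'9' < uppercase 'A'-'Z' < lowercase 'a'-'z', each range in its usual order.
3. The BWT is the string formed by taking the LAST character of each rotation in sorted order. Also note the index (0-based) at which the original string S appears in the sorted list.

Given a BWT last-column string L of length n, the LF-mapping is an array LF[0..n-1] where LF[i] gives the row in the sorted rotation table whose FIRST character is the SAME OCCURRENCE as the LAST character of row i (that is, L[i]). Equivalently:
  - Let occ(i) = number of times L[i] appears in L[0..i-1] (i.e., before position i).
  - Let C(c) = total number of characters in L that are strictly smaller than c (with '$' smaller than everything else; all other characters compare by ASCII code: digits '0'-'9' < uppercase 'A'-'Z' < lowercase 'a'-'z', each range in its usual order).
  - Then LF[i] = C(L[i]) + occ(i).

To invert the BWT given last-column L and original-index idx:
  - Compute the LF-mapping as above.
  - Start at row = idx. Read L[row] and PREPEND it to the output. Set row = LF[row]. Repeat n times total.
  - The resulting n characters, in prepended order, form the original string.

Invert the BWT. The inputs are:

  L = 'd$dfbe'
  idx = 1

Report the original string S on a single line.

Answer: befdd$

Derivation:
LF mapping: 2 0 3 5 1 4
Walk LF starting at row 1, prepending L[row]:
  step 1: row=1, L[1]='$', prepend. Next row=LF[1]=0
  step 2: row=0, L[0]='d', prepend. Next row=LF[0]=2
  step 3: row=2, L[2]='d', prepend. Next row=LF[2]=3
  step 4: row=3, L[3]='f', prepend. Next row=LF[3]=5
  step 5: row=5, L[5]='e', prepend. Next row=LF[5]=4
  step 6: row=4, L[4]='b', prepend. Next row=LF[4]=1
Reversed output: befdd$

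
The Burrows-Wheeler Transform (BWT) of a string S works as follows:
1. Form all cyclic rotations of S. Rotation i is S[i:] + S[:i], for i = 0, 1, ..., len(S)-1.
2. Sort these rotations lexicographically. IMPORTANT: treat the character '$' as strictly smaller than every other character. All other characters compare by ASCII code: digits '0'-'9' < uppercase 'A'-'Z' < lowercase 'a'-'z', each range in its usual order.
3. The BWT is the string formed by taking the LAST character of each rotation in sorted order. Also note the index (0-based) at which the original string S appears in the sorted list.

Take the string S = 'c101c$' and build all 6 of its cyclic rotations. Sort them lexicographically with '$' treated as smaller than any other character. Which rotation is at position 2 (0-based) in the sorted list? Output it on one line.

Answer: 101c$c

Derivation:
All 6 rotations (rotation i = S[i:]+S[:i]):
  rot[0] = c101c$
  rot[1] = 101c$c
  rot[2] = 01c$c1
  rot[3] = 1c$c10
  rot[4] = c$c101
  rot[5] = $c101c
Sorted (with $ < everything):
  sorted[0] = $c101c
  sorted[1] = 01c$c1
  sorted[2] = 101c$c
  sorted[3] = 1c$c10
  sorted[4] = c$c101
  sorted[5] = c101c$
sorted[2] = 101c$c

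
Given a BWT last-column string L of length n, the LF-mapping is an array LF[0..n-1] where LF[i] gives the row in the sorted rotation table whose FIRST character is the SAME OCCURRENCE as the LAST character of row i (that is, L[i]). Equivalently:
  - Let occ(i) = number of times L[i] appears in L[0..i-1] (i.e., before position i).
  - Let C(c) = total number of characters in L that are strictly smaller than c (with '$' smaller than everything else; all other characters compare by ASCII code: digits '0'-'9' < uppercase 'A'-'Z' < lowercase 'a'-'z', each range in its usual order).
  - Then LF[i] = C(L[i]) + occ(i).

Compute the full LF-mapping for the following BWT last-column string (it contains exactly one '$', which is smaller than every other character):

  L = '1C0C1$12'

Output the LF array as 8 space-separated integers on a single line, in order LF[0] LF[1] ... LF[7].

Char counts: '$':1, '0':1, '1':3, '2':1, 'C':2
C (first-col start): C('$')=0, C('0')=1, C('1')=2, C('2')=5, C('C')=6
L[0]='1': occ=0, LF[0]=C('1')+0=2+0=2
L[1]='C': occ=0, LF[1]=C('C')+0=6+0=6
L[2]='0': occ=0, LF[2]=C('0')+0=1+0=1
L[3]='C': occ=1, LF[3]=C('C')+1=6+1=7
L[4]='1': occ=1, LF[4]=C('1')+1=2+1=3
L[5]='$': occ=0, LF[5]=C('$')+0=0+0=0
L[6]='1': occ=2, LF[6]=C('1')+2=2+2=4
L[7]='2': occ=0, LF[7]=C('2')+0=5+0=5

Answer: 2 6 1 7 3 0 4 5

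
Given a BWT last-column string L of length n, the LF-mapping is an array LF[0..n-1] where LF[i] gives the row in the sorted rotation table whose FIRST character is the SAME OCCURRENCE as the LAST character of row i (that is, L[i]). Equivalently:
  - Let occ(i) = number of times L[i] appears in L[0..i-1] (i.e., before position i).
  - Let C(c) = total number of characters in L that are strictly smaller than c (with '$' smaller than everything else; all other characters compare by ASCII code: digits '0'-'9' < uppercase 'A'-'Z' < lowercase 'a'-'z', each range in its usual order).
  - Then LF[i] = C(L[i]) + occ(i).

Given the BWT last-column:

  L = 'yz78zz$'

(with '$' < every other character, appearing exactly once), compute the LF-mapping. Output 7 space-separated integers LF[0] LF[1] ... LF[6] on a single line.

Char counts: '$':1, '7':1, '8':1, 'y':1, 'z':3
C (first-col start): C('$')=0, C('7')=1, C('8')=2, C('y')=3, C('z')=4
L[0]='y': occ=0, LF[0]=C('y')+0=3+0=3
L[1]='z': occ=0, LF[1]=C('z')+0=4+0=4
L[2]='7': occ=0, LF[2]=C('7')+0=1+0=1
L[3]='8': occ=0, LF[3]=C('8')+0=2+0=2
L[4]='z': occ=1, LF[4]=C('z')+1=4+1=5
L[5]='z': occ=2, LF[5]=C('z')+2=4+2=6
L[6]='$': occ=0, LF[6]=C('$')+0=0+0=0

Answer: 3 4 1 2 5 6 0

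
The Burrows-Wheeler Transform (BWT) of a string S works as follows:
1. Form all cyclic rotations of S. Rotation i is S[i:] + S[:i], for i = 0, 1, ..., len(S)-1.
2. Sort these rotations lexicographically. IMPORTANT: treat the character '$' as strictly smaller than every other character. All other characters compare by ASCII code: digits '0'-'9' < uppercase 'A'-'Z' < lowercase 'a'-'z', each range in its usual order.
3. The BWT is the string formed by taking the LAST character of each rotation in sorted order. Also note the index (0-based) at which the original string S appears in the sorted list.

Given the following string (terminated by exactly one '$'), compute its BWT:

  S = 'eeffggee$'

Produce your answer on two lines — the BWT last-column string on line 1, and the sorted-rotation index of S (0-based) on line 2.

Answer: eeg$eefgf
3

Derivation:
All 9 rotations (rotation i = S[i:]+S[:i]):
  rot[0] = eeffggee$
  rot[1] = effggee$e
  rot[2] = ffggee$ee
  rot[3] = fggee$eef
  rot[4] = ggee$eeff
  rot[5] = gee$eeffg
  rot[6] = ee$eeffgg
  rot[7] = e$eeffgge
  rot[8] = $eeffggee
Sorted (with $ < everything):
  sorted[0] = $eeffggee  (last char: 'e')
  sorted[1] = e$eeffgge  (last char: 'e')
  sorted[2] = ee$eeffgg  (last char: 'g')
  sorted[3] = eeffggee$  (last char: '$')
  sorted[4] = effggee$e  (last char: 'e')
  sorted[5] = ffggee$ee  (last char: 'e')
  sorted[6] = fggee$eef  (last char: 'f')
  sorted[7] = gee$eeffg  (last char: 'g')
  sorted[8] = ggee$eeff  (last char: 'f')
Last column: eeg$eefgf
Original string S is at sorted index 3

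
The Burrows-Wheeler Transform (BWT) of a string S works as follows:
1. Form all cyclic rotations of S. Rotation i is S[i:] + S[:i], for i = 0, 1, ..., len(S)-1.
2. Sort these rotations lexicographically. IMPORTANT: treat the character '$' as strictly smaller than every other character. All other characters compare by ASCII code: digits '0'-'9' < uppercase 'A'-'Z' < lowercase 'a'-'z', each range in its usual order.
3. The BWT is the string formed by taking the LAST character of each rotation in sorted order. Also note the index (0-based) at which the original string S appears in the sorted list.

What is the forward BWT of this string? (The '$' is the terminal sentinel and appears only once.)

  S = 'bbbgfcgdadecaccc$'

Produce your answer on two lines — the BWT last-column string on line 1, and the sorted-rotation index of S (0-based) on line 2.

Answer: ccd$bbcecafgadgcb
3

Derivation:
All 17 rotations (rotation i = S[i:]+S[:i]):
  rot[0] = bbbgfcgdadecaccc$
  rot[1] = bbgfcgdadecaccc$b
  rot[2] = bgfcgdadecaccc$bb
  rot[3] = gfcgdadecaccc$bbb
  rot[4] = fcgdadecaccc$bbbg
  rot[5] = cgdadecaccc$bbbgf
  rot[6] = gdadecaccc$bbbgfc
  rot[7] = dadecaccc$bbbgfcg
  rot[8] = adecaccc$bbbgfcgd
  rot[9] = decaccc$bbbgfcgda
  rot[10] = ecaccc$bbbgfcgdad
  rot[11] = caccc$bbbgfcgdade
  rot[12] = accc$bbbgfcgdadec
  rot[13] = ccc$bbbgfcgdadeca
  rot[14] = cc$bbbgfcgdadecac
  rot[15] = c$bbbgfcgdadecacc
  rot[16] = $bbbgfcgdadecaccc
Sorted (with $ < everything):
  sorted[0] = $bbbgfcgdadecaccc  (last char: 'c')
  sorted[1] = accc$bbbgfcgdadec  (last char: 'c')
  sorted[2] = adecaccc$bbbgfcgd  (last char: 'd')
  sorted[3] = bbbgfcgdadecaccc$  (last char: '$')
  sorted[4] = bbgfcgdadecaccc$b  (last char: 'b')
  sorted[5] = bgfcgdadecaccc$bb  (last char: 'b')
  sorted[6] = c$bbbgfcgdadecacc  (last char: 'c')
  sorted[7] = caccc$bbbgfcgdade  (last char: 'e')
  sorted[8] = cc$bbbgfcgdadecac  (last char: 'c')
  sorted[9] = ccc$bbbgfcgdadeca  (last char: 'a')
  sorted[10] = cgdadecaccc$bbbgf  (last char: 'f')
  sorted[11] = dadecaccc$bbbgfcg  (last char: 'g')
  sorted[12] = decaccc$bbbgfcgda  (last char: 'a')
  sorted[13] = ecaccc$bbbgfcgdad  (last char: 'd')
  sorted[14] = fcgdadecaccc$bbbg  (last char: 'g')
  sorted[15] = gdadecaccc$bbbgfc  (last char: 'c')
  sorted[16] = gfcgdadecaccc$bbb  (last char: 'b')
Last column: ccd$bbcecafgadgcb
Original string S is at sorted index 3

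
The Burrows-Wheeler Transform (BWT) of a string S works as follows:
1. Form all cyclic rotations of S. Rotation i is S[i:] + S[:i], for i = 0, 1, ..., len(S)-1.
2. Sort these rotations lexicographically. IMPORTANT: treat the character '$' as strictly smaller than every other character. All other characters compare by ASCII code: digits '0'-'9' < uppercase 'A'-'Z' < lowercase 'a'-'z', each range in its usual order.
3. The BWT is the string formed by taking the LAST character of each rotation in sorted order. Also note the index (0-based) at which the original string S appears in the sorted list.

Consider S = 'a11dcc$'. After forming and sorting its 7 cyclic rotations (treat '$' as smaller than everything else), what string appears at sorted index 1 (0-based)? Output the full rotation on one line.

Answer: 11dcc$a

Derivation:
All 7 rotations (rotation i = S[i:]+S[:i]):
  rot[0] = a11dcc$
  rot[1] = 11dcc$a
  rot[2] = 1dcc$a1
  rot[3] = dcc$a11
  rot[4] = cc$a11d
  rot[5] = c$a11dc
  rot[6] = $a11dcc
Sorted (with $ < everything):
  sorted[0] = $a11dcc
  sorted[1] = 11dcc$a
  sorted[2] = 1dcc$a1
  sorted[3] = a11dcc$
  sorted[4] = c$a11dc
  sorted[5] = cc$a11d
  sorted[6] = dcc$a11
sorted[1] = 11dcc$a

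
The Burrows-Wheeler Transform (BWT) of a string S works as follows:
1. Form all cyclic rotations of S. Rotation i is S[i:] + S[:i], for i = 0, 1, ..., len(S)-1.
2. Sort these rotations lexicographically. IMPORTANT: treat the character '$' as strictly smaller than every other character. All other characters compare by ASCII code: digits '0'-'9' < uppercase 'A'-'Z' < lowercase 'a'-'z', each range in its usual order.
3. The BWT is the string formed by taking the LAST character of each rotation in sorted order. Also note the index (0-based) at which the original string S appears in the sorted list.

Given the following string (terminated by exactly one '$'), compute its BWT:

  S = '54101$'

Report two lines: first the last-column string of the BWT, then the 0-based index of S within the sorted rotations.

Answer: 11045$
5

Derivation:
All 6 rotations (rotation i = S[i:]+S[:i]):
  rot[0] = 54101$
  rot[1] = 4101$5
  rot[2] = 101$54
  rot[3] = 01$541
  rot[4] = 1$5410
  rot[5] = $54101
Sorted (with $ < everything):
  sorted[0] = $54101  (last char: '1')
  sorted[1] = 01$541  (last char: '1')
  sorted[2] = 1$5410  (last char: '0')
  sorted[3] = 101$54  (last char: '4')
  sorted[4] = 4101$5  (last char: '5')
  sorted[5] = 54101$  (last char: '$')
Last column: 11045$
Original string S is at sorted index 5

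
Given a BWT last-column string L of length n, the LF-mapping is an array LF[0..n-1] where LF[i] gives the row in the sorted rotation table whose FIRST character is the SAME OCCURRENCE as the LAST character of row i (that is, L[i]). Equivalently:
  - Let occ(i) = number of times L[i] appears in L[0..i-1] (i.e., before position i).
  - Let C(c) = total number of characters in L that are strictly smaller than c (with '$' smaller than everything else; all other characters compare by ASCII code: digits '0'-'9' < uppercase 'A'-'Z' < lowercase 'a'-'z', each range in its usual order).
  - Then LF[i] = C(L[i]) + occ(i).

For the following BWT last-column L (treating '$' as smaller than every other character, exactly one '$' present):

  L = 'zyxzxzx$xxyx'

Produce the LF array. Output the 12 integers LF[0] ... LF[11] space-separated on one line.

Answer: 9 7 1 10 2 11 3 0 4 5 8 6

Derivation:
Char counts: '$':1, 'x':6, 'y':2, 'z':3
C (first-col start): C('$')=0, C('x')=1, C('y')=7, C('z')=9
L[0]='z': occ=0, LF[0]=C('z')+0=9+0=9
L[1]='y': occ=0, LF[1]=C('y')+0=7+0=7
L[2]='x': occ=0, LF[2]=C('x')+0=1+0=1
L[3]='z': occ=1, LF[3]=C('z')+1=9+1=10
L[4]='x': occ=1, LF[4]=C('x')+1=1+1=2
L[5]='z': occ=2, LF[5]=C('z')+2=9+2=11
L[6]='x': occ=2, LF[6]=C('x')+2=1+2=3
L[7]='$': occ=0, LF[7]=C('$')+0=0+0=0
L[8]='x': occ=3, LF[8]=C('x')+3=1+3=4
L[9]='x': occ=4, LF[9]=C('x')+4=1+4=5
L[10]='y': occ=1, LF[10]=C('y')+1=7+1=8
L[11]='x': occ=5, LF[11]=C('x')+5=1+5=6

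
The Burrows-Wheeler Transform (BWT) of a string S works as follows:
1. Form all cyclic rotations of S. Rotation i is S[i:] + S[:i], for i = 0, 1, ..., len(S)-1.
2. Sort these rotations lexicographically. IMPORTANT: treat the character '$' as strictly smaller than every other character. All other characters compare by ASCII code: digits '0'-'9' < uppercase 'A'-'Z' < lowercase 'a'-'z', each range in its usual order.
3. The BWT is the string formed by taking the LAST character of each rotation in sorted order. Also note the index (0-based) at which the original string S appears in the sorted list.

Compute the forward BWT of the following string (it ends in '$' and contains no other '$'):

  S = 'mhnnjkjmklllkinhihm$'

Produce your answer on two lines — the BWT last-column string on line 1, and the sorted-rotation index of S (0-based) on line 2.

All 20 rotations (rotation i = S[i:]+S[:i]):
  rot[0] = mhnnjkjmklllkinhihm$
  rot[1] = hnnjkjmklllkinhihm$m
  rot[2] = nnjkjmklllkinhihm$mh
  rot[3] = njkjmklllkinhihm$mhn
  rot[4] = jkjmklllkinhihm$mhnn
  rot[5] = kjmklllkinhihm$mhnnj
  rot[6] = jmklllkinhihm$mhnnjk
  rot[7] = mklllkinhihm$mhnnjkj
  rot[8] = klllkinhihm$mhnnjkjm
  rot[9] = lllkinhihm$mhnnjkjmk
  rot[10] = llkinhihm$mhnnjkjmkl
  rot[11] = lkinhihm$mhnnjkjmkll
  rot[12] = kinhihm$mhnnjkjmklll
  rot[13] = inhihm$mhnnjkjmklllk
  rot[14] = nhihm$mhnnjkjmklllki
  rot[15] = hihm$mhnnjkjmklllkin
  rot[16] = ihm$mhnnjkjmklllkinh
  rot[17] = hm$mhnnjkjmklllkinhi
  rot[18] = m$mhnnjkjmklllkinhih
  rot[19] = $mhnnjkjmklllkinhihm
Sorted (with $ < everything):
  sorted[0] = $mhnnjkjmklllkinhihm  (last char: 'm')
  sorted[1] = hihm$mhnnjkjmklllkin  (last char: 'n')
  sorted[2] = hm$mhnnjkjmklllkinhi  (last char: 'i')
  sorted[3] = hnnjkjmklllkinhihm$m  (last char: 'm')
  sorted[4] = ihm$mhnnjkjmklllkinh  (last char: 'h')
  sorted[5] = inhihm$mhnnjkjmklllk  (last char: 'k')
  sorted[6] = jkjmklllkinhihm$mhnn  (last char: 'n')
  sorted[7] = jmklllkinhihm$mhnnjk  (last char: 'k')
  sorted[8] = kinhihm$mhnnjkjmklll  (last char: 'l')
  sorted[9] = kjmklllkinhihm$mhnnj  (last char: 'j')
  sorted[10] = klllkinhihm$mhnnjkjm  (last char: 'm')
  sorted[11] = lkinhihm$mhnnjkjmkll  (last char: 'l')
  sorted[12] = llkinhihm$mhnnjkjmkl  (last char: 'l')
  sorted[13] = lllkinhihm$mhnnjkjmk  (last char: 'k')
  sorted[14] = m$mhnnjkjmklllkinhih  (last char: 'h')
  sorted[15] = mhnnjkjmklllkinhihm$  (last char: '$')
  sorted[16] = mklllkinhihm$mhnnjkj  (last char: 'j')
  sorted[17] = nhihm$mhnnjkjmklllki  (last char: 'i')
  sorted[18] = njkjmklllkinhihm$mhn  (last char: 'n')
  sorted[19] = nnjkjmklllkinhihm$mh  (last char: 'h')
Last column: mnimhknkljmllkh$jinh
Original string S is at sorted index 15

Answer: mnimhknkljmllkh$jinh
15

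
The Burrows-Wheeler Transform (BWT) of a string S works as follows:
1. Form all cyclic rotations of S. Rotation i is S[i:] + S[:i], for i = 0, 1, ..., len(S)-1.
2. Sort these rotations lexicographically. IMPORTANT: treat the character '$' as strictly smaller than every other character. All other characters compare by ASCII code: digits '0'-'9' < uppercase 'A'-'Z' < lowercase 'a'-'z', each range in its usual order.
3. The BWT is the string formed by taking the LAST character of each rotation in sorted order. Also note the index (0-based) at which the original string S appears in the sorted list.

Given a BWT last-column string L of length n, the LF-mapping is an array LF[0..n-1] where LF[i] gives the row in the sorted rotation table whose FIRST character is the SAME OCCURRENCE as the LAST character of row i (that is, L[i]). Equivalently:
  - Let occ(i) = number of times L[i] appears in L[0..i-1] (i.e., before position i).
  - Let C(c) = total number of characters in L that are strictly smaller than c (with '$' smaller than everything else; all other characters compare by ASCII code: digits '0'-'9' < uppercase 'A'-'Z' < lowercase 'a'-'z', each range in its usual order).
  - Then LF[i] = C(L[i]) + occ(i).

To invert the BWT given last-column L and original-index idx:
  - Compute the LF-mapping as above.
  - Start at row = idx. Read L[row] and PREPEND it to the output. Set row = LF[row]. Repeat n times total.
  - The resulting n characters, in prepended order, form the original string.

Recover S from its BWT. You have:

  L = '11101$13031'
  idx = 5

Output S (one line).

LF mapping: 3 4 5 1 6 0 7 9 2 10 8
Walk LF starting at row 5, prepending L[row]:
  step 1: row=5, L[5]='$', prepend. Next row=LF[5]=0
  step 2: row=0, L[0]='1', prepend. Next row=LF[0]=3
  step 3: row=3, L[3]='0', prepend. Next row=LF[3]=1
  step 4: row=1, L[1]='1', prepend. Next row=LF[1]=4
  step 5: row=4, L[4]='1', prepend. Next row=LF[4]=6
  step 6: row=6, L[6]='1', prepend. Next row=LF[6]=7
  step 7: row=7, L[7]='3', prepend. Next row=LF[7]=9
  step 8: row=9, L[9]='3', prepend. Next row=LF[9]=10
  step 9: row=10, L[10]='1', prepend. Next row=LF[10]=8
  step 10: row=8, L[8]='0', prepend. Next row=LF[8]=2
  step 11: row=2, L[2]='1', prepend. Next row=LF[2]=5
Reversed output: 1013311101$

Answer: 1013311101$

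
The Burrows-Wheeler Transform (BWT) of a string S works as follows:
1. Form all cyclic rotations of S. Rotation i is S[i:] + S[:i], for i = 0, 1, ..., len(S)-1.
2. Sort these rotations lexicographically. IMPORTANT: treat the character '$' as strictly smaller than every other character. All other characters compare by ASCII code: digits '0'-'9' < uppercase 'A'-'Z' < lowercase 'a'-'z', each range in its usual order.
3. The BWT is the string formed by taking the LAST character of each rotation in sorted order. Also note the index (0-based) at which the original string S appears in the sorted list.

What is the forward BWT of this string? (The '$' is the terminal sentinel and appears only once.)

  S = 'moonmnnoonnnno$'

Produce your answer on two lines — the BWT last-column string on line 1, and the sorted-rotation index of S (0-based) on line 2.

All 15 rotations (rotation i = S[i:]+S[:i]):
  rot[0] = moonmnnoonnnno$
  rot[1] = oonmnnoonnnno$m
  rot[2] = onmnnoonnnno$mo
  rot[3] = nmnnoonnnno$moo
  rot[4] = mnnoonnnno$moon
  rot[5] = nnoonnnno$moonm
  rot[6] = noonnnno$moonmn
  rot[7] = oonnnno$moonmnn
  rot[8] = onnnno$moonmnno
  rot[9] = nnnno$moonmnnoo
  rot[10] = nnno$moonmnnoon
  rot[11] = nno$moonmnnoonn
  rot[12] = no$moonmnnoonnn
  rot[13] = o$moonmnnoonnnn
  rot[14] = $moonmnnoonnnno
Sorted (with $ < everything):
  sorted[0] = $moonmnnoonnnno  (last char: 'o')
  sorted[1] = mnnoonnnno$moon  (last char: 'n')
  sorted[2] = moonmnnoonnnno$  (last char: '$')
  sorted[3] = nmnnoonnnno$moo  (last char: 'o')
  sorted[4] = nnnno$moonmnnoo  (last char: 'o')
  sorted[5] = nnno$moonmnnoon  (last char: 'n')
  sorted[6] = nno$moonmnnoonn  (last char: 'n')
  sorted[7] = nnoonnnno$moonm  (last char: 'm')
  sorted[8] = no$moonmnnoonnn  (last char: 'n')
  sorted[9] = noonnnno$moonmn  (last char: 'n')
  sorted[10] = o$moonmnnoonnnn  (last char: 'n')
  sorted[11] = onmnnoonnnno$mo  (last char: 'o')
  sorted[12] = onnnno$moonmnno  (last char: 'o')
  sorted[13] = oonmnnoonnnno$m  (last char: 'm')
  sorted[14] = oonnnno$moonmnn  (last char: 'n')
Last column: on$oonnmnnnoomn
Original string S is at sorted index 2

Answer: on$oonnmnnnoomn
2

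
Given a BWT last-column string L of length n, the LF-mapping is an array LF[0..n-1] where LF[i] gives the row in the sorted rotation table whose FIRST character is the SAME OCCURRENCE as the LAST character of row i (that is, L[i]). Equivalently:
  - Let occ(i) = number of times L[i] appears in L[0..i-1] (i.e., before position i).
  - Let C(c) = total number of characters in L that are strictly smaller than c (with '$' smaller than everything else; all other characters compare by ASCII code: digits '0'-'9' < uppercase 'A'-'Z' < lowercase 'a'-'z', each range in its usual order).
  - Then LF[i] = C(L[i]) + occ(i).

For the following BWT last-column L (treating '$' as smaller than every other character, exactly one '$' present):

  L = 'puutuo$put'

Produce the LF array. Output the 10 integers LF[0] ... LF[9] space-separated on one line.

Char counts: '$':1, 'o':1, 'p':2, 't':2, 'u':4
C (first-col start): C('$')=0, C('o')=1, C('p')=2, C('t')=4, C('u')=6
L[0]='p': occ=0, LF[0]=C('p')+0=2+0=2
L[1]='u': occ=0, LF[1]=C('u')+0=6+0=6
L[2]='u': occ=1, LF[2]=C('u')+1=6+1=7
L[3]='t': occ=0, LF[3]=C('t')+0=4+0=4
L[4]='u': occ=2, LF[4]=C('u')+2=6+2=8
L[5]='o': occ=0, LF[5]=C('o')+0=1+0=1
L[6]='$': occ=0, LF[6]=C('$')+0=0+0=0
L[7]='p': occ=1, LF[7]=C('p')+1=2+1=3
L[8]='u': occ=3, LF[8]=C('u')+3=6+3=9
L[9]='t': occ=1, LF[9]=C('t')+1=4+1=5

Answer: 2 6 7 4 8 1 0 3 9 5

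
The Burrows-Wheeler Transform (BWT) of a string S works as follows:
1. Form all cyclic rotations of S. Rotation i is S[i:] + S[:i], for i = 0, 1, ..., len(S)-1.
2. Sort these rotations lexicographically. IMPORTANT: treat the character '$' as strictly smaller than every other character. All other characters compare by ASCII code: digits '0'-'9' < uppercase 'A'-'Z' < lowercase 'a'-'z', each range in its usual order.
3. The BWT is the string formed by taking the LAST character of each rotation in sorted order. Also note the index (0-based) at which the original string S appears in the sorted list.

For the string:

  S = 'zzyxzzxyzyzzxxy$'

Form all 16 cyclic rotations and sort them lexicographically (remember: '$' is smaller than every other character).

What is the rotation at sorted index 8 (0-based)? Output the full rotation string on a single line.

Answer: yzzxxy$zzyxzzxyz

Derivation:
All 16 rotations (rotation i = S[i:]+S[:i]):
  rot[0] = zzyxzzxyzyzzxxy$
  rot[1] = zyxzzxyzyzzxxy$z
  rot[2] = yxzzxyzyzzxxy$zz
  rot[3] = xzzxyzyzzxxy$zzy
  rot[4] = zzxyzyzzxxy$zzyx
  rot[5] = zxyzyzzxxy$zzyxz
  rot[6] = xyzyzzxxy$zzyxzz
  rot[7] = yzyzzxxy$zzyxzzx
  rot[8] = zyzzxxy$zzyxzzxy
  rot[9] = yzzxxy$zzyxzzxyz
  rot[10] = zzxxy$zzyxzzxyzy
  rot[11] = zxxy$zzyxzzxyzyz
  rot[12] = xxy$zzyxzzxyzyzz
  rot[13] = xy$zzyxzzxyzyzzx
  rot[14] = y$zzyxzzxyzyzzxx
  rot[15] = $zzyxzzxyzyzzxxy
Sorted (with $ < everything):
  sorted[0] = $zzyxzzxyzyzzxxy
  sorted[1] = xxy$zzyxzzxyzyzz
  sorted[2] = xy$zzyxzzxyzyzzx
  sorted[3] = xyzyzzxxy$zzyxzz
  sorted[4] = xzzxyzyzzxxy$zzy
  sorted[5] = y$zzyxzzxyzyzzxx
  sorted[6] = yxzzxyzyzzxxy$zz
  sorted[7] = yzyzzxxy$zzyxzzx
  sorted[8] = yzzxxy$zzyxzzxyz
  sorted[9] = zxxy$zzyxzzxyzyz
  sorted[10] = zxyzyzzxxy$zzyxz
  sorted[11] = zyxzzxyzyzzxxy$z
  sorted[12] = zyzzxxy$zzyxzzxy
  sorted[13] = zzxxy$zzyxzzxyzy
  sorted[14] = zzxyzyzzxxy$zzyx
  sorted[15] = zzyxzzxyzyzzxxy$
sorted[8] = yzzxxy$zzyxzzxyz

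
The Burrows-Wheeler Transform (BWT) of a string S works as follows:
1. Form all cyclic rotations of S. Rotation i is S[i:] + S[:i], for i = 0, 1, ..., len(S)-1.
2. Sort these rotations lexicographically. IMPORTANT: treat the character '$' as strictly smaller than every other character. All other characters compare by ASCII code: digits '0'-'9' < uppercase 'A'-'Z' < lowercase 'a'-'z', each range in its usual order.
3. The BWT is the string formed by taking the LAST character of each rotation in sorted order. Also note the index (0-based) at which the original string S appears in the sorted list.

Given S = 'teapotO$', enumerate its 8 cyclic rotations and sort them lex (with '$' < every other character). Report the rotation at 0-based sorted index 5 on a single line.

All 8 rotations (rotation i = S[i:]+S[:i]):
  rot[0] = teapotO$
  rot[1] = eapotO$t
  rot[2] = apotO$te
  rot[3] = potO$tea
  rot[4] = otO$teap
  rot[5] = tO$teapo
  rot[6] = O$teapot
  rot[7] = $teapotO
Sorted (with $ < everything):
  sorted[0] = $teapotO
  sorted[1] = O$teapot
  sorted[2] = apotO$te
  sorted[3] = eapotO$t
  sorted[4] = otO$teap
  sorted[5] = potO$tea
  sorted[6] = tO$teapo
  sorted[7] = teapotO$
sorted[5] = potO$tea

Answer: potO$tea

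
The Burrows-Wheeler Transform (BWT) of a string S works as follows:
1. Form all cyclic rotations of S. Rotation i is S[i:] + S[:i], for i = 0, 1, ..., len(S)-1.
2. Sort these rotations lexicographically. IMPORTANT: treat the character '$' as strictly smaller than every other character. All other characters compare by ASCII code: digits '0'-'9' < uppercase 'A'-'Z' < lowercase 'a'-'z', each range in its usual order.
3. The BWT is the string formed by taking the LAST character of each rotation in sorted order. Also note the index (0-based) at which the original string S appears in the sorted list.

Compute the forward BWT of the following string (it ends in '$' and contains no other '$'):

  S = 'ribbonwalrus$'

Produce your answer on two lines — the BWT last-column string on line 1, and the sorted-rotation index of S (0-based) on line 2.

Answer: swibraob$lurn
8

Derivation:
All 13 rotations (rotation i = S[i:]+S[:i]):
  rot[0] = ribbonwalrus$
  rot[1] = ibbonwalrus$r
  rot[2] = bbonwalrus$ri
  rot[3] = bonwalrus$rib
  rot[4] = onwalrus$ribb
  rot[5] = nwalrus$ribbo
  rot[6] = walrus$ribbon
  rot[7] = alrus$ribbonw
  rot[8] = lrus$ribbonwa
  rot[9] = rus$ribbonwal
  rot[10] = us$ribbonwalr
  rot[11] = s$ribbonwalru
  rot[12] = $ribbonwalrus
Sorted (with $ < everything):
  sorted[0] = $ribbonwalrus  (last char: 's')
  sorted[1] = alrus$ribbonw  (last char: 'w')
  sorted[2] = bbonwalrus$ri  (last char: 'i')
  sorted[3] = bonwalrus$rib  (last char: 'b')
  sorted[4] = ibbonwalrus$r  (last char: 'r')
  sorted[5] = lrus$ribbonwa  (last char: 'a')
  sorted[6] = nwalrus$ribbo  (last char: 'o')
  sorted[7] = onwalrus$ribb  (last char: 'b')
  sorted[8] = ribbonwalrus$  (last char: '$')
  sorted[9] = rus$ribbonwal  (last char: 'l')
  sorted[10] = s$ribbonwalru  (last char: 'u')
  sorted[11] = us$ribbonwalr  (last char: 'r')
  sorted[12] = walrus$ribbon  (last char: 'n')
Last column: swibraob$lurn
Original string S is at sorted index 8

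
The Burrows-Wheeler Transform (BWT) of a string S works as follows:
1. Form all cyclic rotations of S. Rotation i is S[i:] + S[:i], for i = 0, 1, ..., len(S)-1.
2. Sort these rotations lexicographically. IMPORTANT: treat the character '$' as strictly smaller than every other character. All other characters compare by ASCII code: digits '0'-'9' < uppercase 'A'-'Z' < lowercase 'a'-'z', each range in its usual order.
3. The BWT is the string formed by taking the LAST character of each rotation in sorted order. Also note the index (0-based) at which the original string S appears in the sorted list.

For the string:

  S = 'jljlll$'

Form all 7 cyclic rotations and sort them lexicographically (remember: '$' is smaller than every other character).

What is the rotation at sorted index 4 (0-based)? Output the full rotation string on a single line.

All 7 rotations (rotation i = S[i:]+S[:i]):
  rot[0] = jljlll$
  rot[1] = ljlll$j
  rot[2] = jlll$jl
  rot[3] = lll$jlj
  rot[4] = ll$jljl
  rot[5] = l$jljll
  rot[6] = $jljlll
Sorted (with $ < everything):
  sorted[0] = $jljlll
  sorted[1] = jljlll$
  sorted[2] = jlll$jl
  sorted[3] = l$jljll
  sorted[4] = ljlll$j
  sorted[5] = ll$jljl
  sorted[6] = lll$jlj
sorted[4] = ljlll$j

Answer: ljlll$j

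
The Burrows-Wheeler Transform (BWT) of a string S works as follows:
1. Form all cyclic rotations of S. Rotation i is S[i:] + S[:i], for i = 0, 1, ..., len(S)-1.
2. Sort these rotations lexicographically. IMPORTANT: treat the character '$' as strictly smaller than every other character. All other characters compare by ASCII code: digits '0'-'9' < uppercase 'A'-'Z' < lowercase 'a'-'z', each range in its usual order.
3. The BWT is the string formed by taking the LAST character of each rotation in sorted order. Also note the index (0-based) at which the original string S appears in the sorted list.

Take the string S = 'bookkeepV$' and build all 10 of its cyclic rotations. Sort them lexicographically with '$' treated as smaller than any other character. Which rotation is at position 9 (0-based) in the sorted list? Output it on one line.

All 10 rotations (rotation i = S[i:]+S[:i]):
  rot[0] = bookkeepV$
  rot[1] = ookkeepV$b
  rot[2] = okkeepV$bo
  rot[3] = kkeepV$boo
  rot[4] = keepV$book
  rot[5] = eepV$bookk
  rot[6] = epV$bookke
  rot[7] = pV$bookkee
  rot[8] = V$bookkeep
  rot[9] = $bookkeepV
Sorted (with $ < everything):
  sorted[0] = $bookkeepV
  sorted[1] = V$bookkeep
  sorted[2] = bookkeepV$
  sorted[3] = eepV$bookk
  sorted[4] = epV$bookke
  sorted[5] = keepV$book
  sorted[6] = kkeepV$boo
  sorted[7] = okkeepV$bo
  sorted[8] = ookkeepV$b
  sorted[9] = pV$bookkee
sorted[9] = pV$bookkee

Answer: pV$bookkee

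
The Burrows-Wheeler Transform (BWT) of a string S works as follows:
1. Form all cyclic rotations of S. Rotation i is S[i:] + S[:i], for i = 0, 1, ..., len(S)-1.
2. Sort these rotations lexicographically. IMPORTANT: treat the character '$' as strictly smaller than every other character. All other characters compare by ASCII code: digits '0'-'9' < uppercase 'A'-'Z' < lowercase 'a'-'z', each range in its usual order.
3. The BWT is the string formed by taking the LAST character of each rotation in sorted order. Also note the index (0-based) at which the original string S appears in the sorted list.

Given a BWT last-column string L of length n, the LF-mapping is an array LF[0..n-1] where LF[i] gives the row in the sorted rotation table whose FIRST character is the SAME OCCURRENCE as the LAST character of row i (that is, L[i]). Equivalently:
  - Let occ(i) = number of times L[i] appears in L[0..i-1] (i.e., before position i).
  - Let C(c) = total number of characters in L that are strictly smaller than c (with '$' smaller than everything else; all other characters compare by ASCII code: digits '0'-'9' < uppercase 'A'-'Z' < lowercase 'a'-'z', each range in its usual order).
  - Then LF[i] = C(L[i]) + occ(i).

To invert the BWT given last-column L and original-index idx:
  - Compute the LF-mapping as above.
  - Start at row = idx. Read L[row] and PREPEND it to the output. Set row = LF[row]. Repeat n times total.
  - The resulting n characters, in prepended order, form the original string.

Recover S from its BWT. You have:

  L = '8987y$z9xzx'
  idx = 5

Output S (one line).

LF mapping: 2 4 3 1 8 0 9 5 6 10 7
Walk LF starting at row 5, prepending L[row]:
  step 1: row=5, L[5]='$', prepend. Next row=LF[5]=0
  step 2: row=0, L[0]='8', prepend. Next row=LF[0]=2
  step 3: row=2, L[2]='8', prepend. Next row=LF[2]=3
  step 4: row=3, L[3]='7', prepend. Next row=LF[3]=1
  step 5: row=1, L[1]='9', prepend. Next row=LF[1]=4
  step 6: row=4, L[4]='y', prepend. Next row=LF[4]=8
  step 7: row=8, L[8]='x', prepend. Next row=LF[8]=6
  step 8: row=6, L[6]='z', prepend. Next row=LF[6]=9
  step 9: row=9, L[9]='z', prepend. Next row=LF[9]=10
  step 10: row=10, L[10]='x', prepend. Next row=LF[10]=7
  step 11: row=7, L[7]='9', prepend. Next row=LF[7]=5
Reversed output: 9xzzxy9788$

Answer: 9xzzxy9788$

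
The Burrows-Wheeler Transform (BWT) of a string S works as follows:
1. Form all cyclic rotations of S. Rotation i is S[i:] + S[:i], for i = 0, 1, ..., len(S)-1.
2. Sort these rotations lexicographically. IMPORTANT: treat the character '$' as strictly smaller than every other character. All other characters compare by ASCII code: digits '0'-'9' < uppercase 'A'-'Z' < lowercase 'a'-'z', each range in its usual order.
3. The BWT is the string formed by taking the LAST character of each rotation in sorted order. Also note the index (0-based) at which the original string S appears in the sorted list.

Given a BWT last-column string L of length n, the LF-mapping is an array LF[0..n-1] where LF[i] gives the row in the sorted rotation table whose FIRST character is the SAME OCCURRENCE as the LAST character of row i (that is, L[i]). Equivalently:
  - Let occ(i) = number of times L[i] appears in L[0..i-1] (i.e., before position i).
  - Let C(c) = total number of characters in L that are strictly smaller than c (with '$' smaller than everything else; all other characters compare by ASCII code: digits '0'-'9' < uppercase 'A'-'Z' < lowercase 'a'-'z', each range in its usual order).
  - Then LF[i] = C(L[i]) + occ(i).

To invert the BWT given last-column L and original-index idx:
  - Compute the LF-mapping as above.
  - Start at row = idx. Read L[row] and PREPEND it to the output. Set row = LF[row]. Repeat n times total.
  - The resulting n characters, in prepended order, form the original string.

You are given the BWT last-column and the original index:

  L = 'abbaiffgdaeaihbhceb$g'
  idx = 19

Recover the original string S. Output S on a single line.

LF mapping: 1 5 6 2 19 13 14 15 10 3 11 4 20 17 7 18 9 12 8 0 16
Walk LF starting at row 19, prepending L[row]:
  step 1: row=19, L[19]='$', prepend. Next row=LF[19]=0
  step 2: row=0, L[0]='a', prepend. Next row=LF[0]=1
  step 3: row=1, L[1]='b', prepend. Next row=LF[1]=5
  step 4: row=5, L[5]='f', prepend. Next row=LF[5]=13
  step 5: row=13, L[13]='h', prepend. Next row=LF[13]=17
  step 6: row=17, L[17]='e', prepend. Next row=LF[17]=12
  step 7: row=12, L[12]='i', prepend. Next row=LF[12]=20
  step 8: row=20, L[20]='g', prepend. Next row=LF[20]=16
  step 9: row=16, L[16]='c', prepend. Next row=LF[16]=9
  step 10: row=9, L[9]='a', prepend. Next row=LF[9]=3
  step 11: row=3, L[3]='a', prepend. Next row=LF[3]=2
  step 12: row=2, L[2]='b', prepend. Next row=LF[2]=6
  step 13: row=6, L[6]='f', prepend. Next row=LF[6]=14
  step 14: row=14, L[14]='b', prepend. Next row=LF[14]=7
  step 15: row=7, L[7]='g', prepend. Next row=LF[7]=15
  step 16: row=15, L[15]='h', prepend. Next row=LF[15]=18
  step 17: row=18, L[18]='b', prepend. Next row=LF[18]=8
  step 18: row=8, L[8]='d', prepend. Next row=LF[8]=10
  step 19: row=10, L[10]='e', prepend. Next row=LF[10]=11
  step 20: row=11, L[11]='a', prepend. Next row=LF[11]=4
  step 21: row=4, L[4]='i', prepend. Next row=LF[4]=19
Reversed output: iaedbhgbfbaacgiehfba$

Answer: iaedbhgbfbaacgiehfba$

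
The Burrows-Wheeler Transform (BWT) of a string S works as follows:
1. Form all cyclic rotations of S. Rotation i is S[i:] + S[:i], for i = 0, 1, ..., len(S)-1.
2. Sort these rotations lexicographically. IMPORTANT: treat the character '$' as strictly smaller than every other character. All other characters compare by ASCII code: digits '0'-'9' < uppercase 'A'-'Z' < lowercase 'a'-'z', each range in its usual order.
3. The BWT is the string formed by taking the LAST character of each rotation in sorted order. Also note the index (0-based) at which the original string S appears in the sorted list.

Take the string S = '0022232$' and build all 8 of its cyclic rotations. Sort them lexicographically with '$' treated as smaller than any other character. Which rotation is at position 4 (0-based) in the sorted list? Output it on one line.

Answer: 22232$00

Derivation:
All 8 rotations (rotation i = S[i:]+S[:i]):
  rot[0] = 0022232$
  rot[1] = 022232$0
  rot[2] = 22232$00
  rot[3] = 2232$002
  rot[4] = 232$0022
  rot[5] = 32$00222
  rot[6] = 2$002223
  rot[7] = $0022232
Sorted (with $ < everything):
  sorted[0] = $0022232
  sorted[1] = 0022232$
  sorted[2] = 022232$0
  sorted[3] = 2$002223
  sorted[4] = 22232$00
  sorted[5] = 2232$002
  sorted[6] = 232$0022
  sorted[7] = 32$00222
sorted[4] = 22232$00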